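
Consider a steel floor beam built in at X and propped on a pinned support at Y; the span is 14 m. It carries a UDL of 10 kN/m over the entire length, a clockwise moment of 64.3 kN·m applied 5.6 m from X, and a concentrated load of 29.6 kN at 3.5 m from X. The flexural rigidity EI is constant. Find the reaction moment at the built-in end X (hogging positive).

M_X = 315.6 kN·m

Choose R_Y as the redundant. The primary structure is the cantilever fixed at X.
Free-end deflection of the primary structure under the applied loading (downward +):
  UDL 10: wL⁴/(8EI) = 48020/EI
  clockwise couple 64.3 at a = 5.6: M₀a(2L − a)/(2EI) = 4033/EI
  point load 29.6 at a = 3.5: Pa²(3L − a)/(6EI) = 2327/EI
  δ_0 = 54380/EI
Flexibility coefficient — unit upward force at Y: δ_{YY} = L³/(3EI) = 914.7/EI.
Compatibility at Y: δ_0 − R_Y·δ_{YY} = 0, so R_Y = 54380/914.7 = 59.45 kN.
Moment equilibrium about X: M_X = Σ(load moments about X) − R_Y·L = 1148 − 59.45×14 = 315.6 kN·m.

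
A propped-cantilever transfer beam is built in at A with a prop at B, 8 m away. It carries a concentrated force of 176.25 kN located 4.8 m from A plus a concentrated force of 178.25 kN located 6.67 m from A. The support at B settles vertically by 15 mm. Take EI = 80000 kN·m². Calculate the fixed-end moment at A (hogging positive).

M_A = 408.4 kN·m

Remove the prop at B; the released (primary) structure is a cantilever built in at A.
Deflection at B on the released cantilever, summing each load's contribution:
  point load 176.25 at a = 4.8: Pa²(3L − a)/(6EI) = 12995/EI
  point load 178.25 at a = 6.67: Pa²(3L − a)/(6EI) = 22905/EI
  δ_0 = 35899/EI
Tip deflection under a unit load at B: L³/(3EI) = 170.7/EI.
With EI = 80000 kN·m²: δ_0 = 0.44874 m and δ_{BB} = 0.002133 m/kN.
Compatibility — the beam at B must follow the support down by 0.015 m: δ_0 − R_B·δ_{BB} = 0.015, so R_B = (0.44874 − 0.015)/0.002133 = 203.3 kN.
Moment equilibrium about A: M_A = Σ(load moments about A) − R_B·L = 2035 − 203.3×8 = 408.4 kN·m.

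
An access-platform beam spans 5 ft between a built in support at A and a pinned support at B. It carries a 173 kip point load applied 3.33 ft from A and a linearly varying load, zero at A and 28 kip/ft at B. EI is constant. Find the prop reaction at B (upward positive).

R_B = 128 kip

Remove the prop at B; the released (primary) structure is a cantilever built in at A.
Primary-structure tip deflection at B by superposition:
  point load 173 at a = 3.33: Pa²(3L − a)/(6EI) = 3731/EI
  triangular load, peak 28 at the free end: 11w₀L⁴/(120EI) = 1604/EI
  δ_0 = 5335/EI
Tip deflection under a unit load at B: L³/(3EI) = 41.67/EI.
The prop prevents deflection at B: R_B = δ_0/δ_{BB} = 5335/41.67 = 128 kip.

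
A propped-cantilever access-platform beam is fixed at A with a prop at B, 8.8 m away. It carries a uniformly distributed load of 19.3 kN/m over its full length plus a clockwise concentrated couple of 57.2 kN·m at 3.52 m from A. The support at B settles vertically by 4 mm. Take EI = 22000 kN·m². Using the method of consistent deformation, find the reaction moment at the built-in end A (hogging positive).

M_A = 192.5 kN·m

Choose R_B as the redundant. The primary structure is the cantilever fixed at A.
Free-end deflection of the primary structure under the applied loading (downward +):
  UDL 19.3: wL⁴/(8EI) = 14468/EI
  clockwise couple 57.2 at a = 3.52: M₀a(2L − a)/(2EI) = 1417/EI
  δ_0 = 15885/EI
Tip deflection under a unit load at B: L³/(3EI) = 227.2/EI.
With EI = 22000 kN·m²: δ_0 = 0.72205 m and δ_{BB} = 0.010325 m/kN.
Compatibility — the beam at B must follow the support down by 0.004 m: δ_0 − R_B·δ_{BB} = 0.004, so R_B = (0.72205 − 0.004)/0.010325 = 69.54 kN.
Moment equilibrium about A: M_A = Σ(load moments about A) − R_B·L = 804.5 − 69.54×8.8 = 192.5 kN·m.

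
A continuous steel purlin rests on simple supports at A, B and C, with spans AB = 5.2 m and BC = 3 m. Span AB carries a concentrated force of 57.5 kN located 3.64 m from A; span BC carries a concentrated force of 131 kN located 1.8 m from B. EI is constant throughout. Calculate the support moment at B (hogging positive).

Release continuity at B by inserting a hinge; the redundant is the internal moment M_B. The primary structure is two simply-supported spans AB and BC.
Discontinuity in slope at B on the released structure — sum the simple-span end rotations:
  span AB: point load 57.5 at a = 3.64: Pab(L + a)/(6LEI) = 92.51/EI
  span BC: point load 131 at a = 1.8: Pab(L + b)/(6LEI) = 66.02/EI
  relative rotation θ_0 = (92.51 + 66.02)/EI = 158.5/EI
A unit hogging moment at B produces rotation L₁/(3EI) + L₂/(3EI) = 2.733/EI.
Compatibility: M_B·(L₁+L₂)/(3EI) = θ_0, giving M_B = 58 kN·m (hogging).

M_B = 58 kN·m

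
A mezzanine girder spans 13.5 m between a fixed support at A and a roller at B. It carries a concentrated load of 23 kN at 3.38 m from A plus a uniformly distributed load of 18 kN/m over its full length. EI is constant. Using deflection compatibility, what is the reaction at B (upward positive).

R_B = 93.11 kN

Choose R_B as the redundant. The primary structure is the cantilever fixed at A.
Free-end deflection of the primary structure under the applied loading (downward +):
  point load 23 at a = 3.38: Pa²(3L − a)/(6EI) = 1626/EI
  UDL 18: wL⁴/(8EI) = 74734/EI
  δ_0 = 76360/EI
Flexibility coefficient — unit upward force at B: δ_{BB} = L³/(3EI) = 820.1/EI.
The prop prevents deflection at B: R_B = δ_0/δ_{BB} = 76360/820.1 = 93.11 kN.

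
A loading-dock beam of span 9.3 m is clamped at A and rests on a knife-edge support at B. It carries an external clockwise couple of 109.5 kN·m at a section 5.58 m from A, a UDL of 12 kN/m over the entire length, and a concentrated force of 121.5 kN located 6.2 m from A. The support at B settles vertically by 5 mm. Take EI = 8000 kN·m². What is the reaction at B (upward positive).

R_B = 119.5 kN

Take the reaction at B as the redundant and release it; the primary structure is a cantilever fixed at A.
Primary-structure tip deflection at B by superposition:
  clockwise couple 109.5 at a = 5.58: M₀a(2L − a)/(2EI) = 3978/EI
  UDL 12: wL⁴/(8EI) = 11221/EI
  point load 121.5 at a = 6.2: Pa²(3L − a)/(6EI) = 16891/EI
  δ_0 = 32090/EI
Flexibility coefficient — unit upward force at B: δ_{BB} = L³/(3EI) = 268.1/EI.
With EI = 8000 kN·m²: δ_0 = 4.0112 m and δ_{BB} = 0.033515 m/kN.
Compatibility — the beam at B must follow the support down by 0.005 m: δ_0 − R_B·δ_{BB} = 0.005, so R_B = (4.0112 − 0.005)/0.033515 = 119.5 kN.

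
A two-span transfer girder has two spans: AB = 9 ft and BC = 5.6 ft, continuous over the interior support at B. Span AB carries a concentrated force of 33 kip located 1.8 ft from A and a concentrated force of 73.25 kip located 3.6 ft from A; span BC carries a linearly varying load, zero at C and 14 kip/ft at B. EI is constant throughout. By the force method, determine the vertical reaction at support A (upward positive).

R_A = 59.56 kip

Insert a hinge at B; M_B is the redundant, and each span becomes simply supported.
End slopes at the hinge B, treating each span as simply supported:
  span AB: point load 33 at a = 1.8: Pab(L + a)/(6LEI) = 85.54/EI
  span AB: point load 73.25 at a = 3.6: Pab(L + a)/(6LEI) = 332.3/EI
  span BC: triangular load, peak 14: w₀L³/(45EI) = 54.64/EI
  relative rotation θ_0 = (417.8 + 54.64)/EI = 472.4/EI
A unit hogging moment at B produces rotation L₁/(3EI) + L₂/(3EI) = 4.867/EI.
Compatibility: M_B·(L₁+L₂)/(3EI) = θ_0, giving M_B = 97.08 kip·ft (hogging).
Span AB, ΣM about A with M_B applied at B: R_B^{AB}·9 = 323.1 + 97.08, so R_B^{AB} = 46.69 kip and R_A = 106.2 − 46.69 = 59.56 kip.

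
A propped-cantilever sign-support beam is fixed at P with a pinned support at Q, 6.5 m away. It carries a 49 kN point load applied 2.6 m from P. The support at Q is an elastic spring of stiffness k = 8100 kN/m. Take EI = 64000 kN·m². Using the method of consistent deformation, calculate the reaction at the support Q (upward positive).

Release the roller at Q. Primary structure: cantilever fixed at P.
Downward deflection at the released point Q due to the loads:
  point load 49 at a = 2.6: Pa²(3L − a)/(6EI) = 933/EI
Tip deflection under a unit load at Q: L³/(3EI) = 91.54/EI.
With EI = 64000 kN·m²: δ_0 = 0.014578 m and δ_{QQ} = 0.00143 m/kN.
Compatibility — the spring shortens by R_Q/k under the reaction it provides: δ_0 − R_Q·δ_{QQ} = R_Q/k. With 1/k = 0.000123 m/kN, R_Q = δ_0 / (δ_{QQ} + 1/k) = 0.014578 / (0.00143 + 0.000123) = 9.382 kN.

R_Q = 9.382 kN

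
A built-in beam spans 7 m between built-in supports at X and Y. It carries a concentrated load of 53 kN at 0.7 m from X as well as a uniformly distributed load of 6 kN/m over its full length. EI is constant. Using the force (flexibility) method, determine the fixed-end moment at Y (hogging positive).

Take the two fixed-end moments M_X, M_Y as redundants; the released structure is the simple span XY.
On the primary (simply-supported) span, the end slopes from the loading are:
  at X: point load 53 at a = 0.7: Pab(L + b)/(6LEI) = 74.01/EI
  at Y: point load 53 at a = 0.7: Pab(L + a)/(6LEI) = 42.85/EI
  at X: UDL 6: wL³/(24EI) = 85.75/EI
  at Y: UDL 6: wL³/(24EI) = 85.75/EI
  θ_X0 = 159.8/EI,  θ_Y0 = 128.6/EI
Flexibility coefficients: a unit moment at one end gives L/(3EI) there and L/(6EI) at the far end, so f₁₁ = f₂₂ = 2.333/EI and f₁₂ = f₂₁ = 1.167/EI.
Compatibility — zero rotation at each built-in end:
  2.333 M_X + 1.167 M_Y = 159.8
  1.167 M_X + 2.333 M_Y = 128.6
Solving the pair gives M_X = 54.55 kN·m and M_Y = 27.84 kN·m (hogging).

M_Y = 27.84 kN·m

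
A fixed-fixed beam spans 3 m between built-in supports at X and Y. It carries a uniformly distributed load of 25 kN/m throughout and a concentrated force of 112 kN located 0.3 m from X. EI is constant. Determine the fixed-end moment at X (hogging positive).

Take the two fixed-end moments M_X, M_Y as redundants; the released structure is the simple span XY.
End rotations of the released simple span under the applied load (×1/EI):
  at X: UDL 25: wL³/(24EI) = 28.12/EI
  at Y: UDL 25: wL³/(24EI) = 28.12/EI
  at X: point load 112 at a = 0.3: Pab(L + b)/(6LEI) = 28.73/EI
  at Y: point load 112 at a = 0.3: Pab(L + a)/(6LEI) = 16.63/EI
  θ_X0 = 56.85/EI,  θ_Y0 = 44.76/EI
Flexibility coefficients: a unit moment at one end gives L/(3EI) there and L/(6EI) at the far end, so f₁₁ = f₂₂ = 1/EI and f₁₂ = f₂₁ = 0.5/EI.
Compatibility — zero rotation at each built-in end:
  1 M_X + 0.5 M_Y = 56.85
  0.5 M_X + 1 M_Y = 44.76
Solving the pair gives M_X = 45.97 kN·m and M_Y = 21.77 kN·m (hogging).

M_X = 45.97 kN·m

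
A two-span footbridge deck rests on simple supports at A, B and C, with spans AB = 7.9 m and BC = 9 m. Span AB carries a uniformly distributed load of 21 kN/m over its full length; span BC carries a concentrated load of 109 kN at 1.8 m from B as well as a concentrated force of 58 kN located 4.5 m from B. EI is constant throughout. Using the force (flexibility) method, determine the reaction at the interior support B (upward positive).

Insert a hinge at B; M_B is the redundant, and each span becomes simply supported.
Rotations at B on the released spans (each span's end-slope, ×1/EI):
  span AB: UDL 21: wL³/(24EI) = 431.4/EI
  span BC: point load 109 at a = 1.8: Pab(L + b)/(6LEI) = 423.8/EI
  span BC: point load 58 at a = 4.5: Pab(L + b)/(6LEI) = 293.6/EI
  relative rotation θ_0 = (431.4 + 717.4)/EI = 1149/EI
A unit hogging moment at B produces rotation L₁/(3EI) + L₂/(3EI) = 5.633/EI.
Compatibility: M_B·(L₁+L₂)/(3EI) = θ_0, giving M_B = 203.9 kN·m (hogging).
Span AB, ΣM about A with M_B applied at B: R_B^{AB}·7.9 = 655.3 + 203.9, so R_B^{AB} = 108.8 kN and R_A = 165.9 − 108.8 = 57.14 kN.
Span BC, ΣM about C: R_B^{BC}·9 = 1046 + 203.9, so R_B^{BC} = 138.9 kN and R_C = 167 − 138.9 = 28.14 kN.
R_B = 108.8 + 138.9 = 247.6 kN.

R_B = 247.6 kN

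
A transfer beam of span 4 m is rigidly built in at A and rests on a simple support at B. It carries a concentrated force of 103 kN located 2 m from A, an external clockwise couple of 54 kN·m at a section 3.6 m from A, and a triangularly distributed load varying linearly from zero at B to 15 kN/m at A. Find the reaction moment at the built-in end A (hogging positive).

Take the reaction at B as the redundant and release it; the primary structure is a cantilever fixed at A.
Deflection at B on the released cantilever, summing each load's contribution:
  point load 103 at a = 2: Pa²(3L − a)/(6EI) = 686.7/EI
  clockwise couple 54 at a = 3.6: M₀a(2L − a)/(2EI) = 427.7/EI
  triangular load, peak 15 at the fixed end: w₀L⁴/(30EI) = 128/EI
  δ_0 = 1242/EI
Flexibility coefficient — unit upward force at B: δ_{BB} = L³/(3EI) = 21.33/EI.
Compatibility at B: δ_0 − R_B·δ_{BB} = 0, so R_B = 1242/21.33 = 58.23 kN.
Moment equilibrium about A: M_A = Σ(load moments about A) − R_B·L = 300 − 58.23×4 = 67.06 kN·m.

M_A = 67.06 kN·m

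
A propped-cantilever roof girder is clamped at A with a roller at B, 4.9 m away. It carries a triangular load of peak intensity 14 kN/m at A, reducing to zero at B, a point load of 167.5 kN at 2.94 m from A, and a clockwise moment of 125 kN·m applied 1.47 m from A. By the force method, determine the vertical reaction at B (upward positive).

Choose R_B as the redundant. The primary structure is the cantilever fixed at A.
Deflection at B on the released cantilever, summing each load's contribution:
  triangular load, peak 14 at the fixed end: w₀L⁴/(30EI) = 269/EI
  point load 167.5 at a = 2.94: Pa²(3L − a)/(6EI) = 2838/EI
  clockwise couple 125 at a = 1.47: M₀a(2L − a)/(2EI) = 765.3/EI
  δ_0 = 3872/EI
Flexibility coefficient — unit upward force at B: δ_{BB} = L³/(3EI) = 39.22/EI.
The prop prevents deflection at B: R_B = δ_0/δ_{BB} = 3872/39.22 = 98.74 kN.

R_B = 98.74 kN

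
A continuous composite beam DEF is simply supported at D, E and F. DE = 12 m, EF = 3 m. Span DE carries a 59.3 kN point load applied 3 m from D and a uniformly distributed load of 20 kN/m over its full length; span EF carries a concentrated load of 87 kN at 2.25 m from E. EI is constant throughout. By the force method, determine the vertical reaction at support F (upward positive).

R_F = -55.03 kN

Release continuity at E by inserting a hinge; the redundant is the internal moment M_E. The primary structure is two simply-supported spans DE and EF.
Discontinuity in slope at E on the released structure — sum the simple-span end rotations:
  span DE: point load 59.3 at a = 3: Pab(L + a)/(6LEI) = 333.6/EI
  span DE: UDL 20: wL³/(24EI) = 1440/EI
  span EF: point load 87 at a = 2.25: Pab(L + b)/(6LEI) = 30.59/EI
  relative rotation θ_0 = (1774 + 30.59)/EI = 1804/EI
A unit hogging moment at E produces rotation L₁/(3EI) + L₂/(3EI) = 5/EI.
Compatibility: M_E·(L₁+L₂)/(3EI) = θ_0, giving M_E = 360.8 kN·m (hogging).
Span EF, ΣM about F: R_E^{EF}·3 = 65.25 + 360.8, so R_E^{EF} = 142 kN and R_F = 87 − 142 = -55.03 kN.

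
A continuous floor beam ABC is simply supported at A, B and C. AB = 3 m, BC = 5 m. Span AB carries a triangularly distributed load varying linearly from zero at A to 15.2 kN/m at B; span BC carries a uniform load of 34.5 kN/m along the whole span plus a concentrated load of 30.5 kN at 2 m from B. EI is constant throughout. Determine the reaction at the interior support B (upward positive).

R_B = 167.3 kN

Take M_B as the redundant. Released structure: two simple spans AB and BC with a hinge at B.
Discontinuity in slope at B on the released structure — sum the simple-span end rotations:
  span AB: triangular load, peak 15.2: w₀L³/(45EI) = 9.12/EI
  span BC: UDL 34.5: wL³/(24EI) = 179.7/EI
  span BC: point load 30.5 at a = 2: Pab(L + b)/(6LEI) = 48.8/EI
  relative rotation θ_0 = (9.12 + 228.5)/EI = 237.6/EI
A unit hogging moment at B produces rotation L₁/(3EI) + L₂/(3EI) = 2.667/EI.
Compatibility: M_B·(L₁+L₂)/(3EI) = θ_0, giving M_B = 89.1 kN·m (hogging).
Span AB, ΣM about A with M_B applied at B: R_B^{AB}·3 = 45.6 + 89.1, so R_B^{AB} = 44.9 kN and R_A = 22.8 − 44.9 = -22.1 kN.
Span BC, ΣM about C: R_B^{BC}·5 = 522.8 + 89.1, so R_B^{BC} = 122.4 kN and R_C = 203 − 122.4 = 80.63 kN.
R_B = 44.9 + 122.4 = 167.3 kN.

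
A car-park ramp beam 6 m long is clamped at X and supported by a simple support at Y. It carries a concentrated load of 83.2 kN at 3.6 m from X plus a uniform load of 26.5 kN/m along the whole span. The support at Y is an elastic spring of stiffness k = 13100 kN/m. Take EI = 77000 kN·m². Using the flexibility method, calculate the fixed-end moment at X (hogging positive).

M_X = 246.4 kN·m

Choose R_Y as the redundant. The primary structure is the cantilever fixed at X.
Deflection at Y on the released cantilever, summing each load's contribution:
  point load 83.2 at a = 3.6: Pa²(3L − a)/(6EI) = 2588/EI
  UDL 26.5: wL⁴/(8EI) = 4293/EI
  δ_0 = 6881/EI
Tip deflection under a unit load at Y: L³/(3EI) = 72/EI.
With EI = 77000 kN·m²: δ_0 = 0.089362 m and δ_{YY} = 0.000935 m/kN.
Compatibility — the spring shortens by R_Y/k under the reaction it provides: δ_0 − R_Y·δ_{YY} = R_Y/k. With 1/k = 0.000076 m/kN, R_Y = δ_0 / (δ_{YY} + 1/k) = 0.089362 / (0.000935 + 0.000076) = 88.35 kN.
Moment equilibrium about X: M_X = Σ(load moments about X) − R_Y·L = 776.5 − 88.35×6 = 246.4 kN·m.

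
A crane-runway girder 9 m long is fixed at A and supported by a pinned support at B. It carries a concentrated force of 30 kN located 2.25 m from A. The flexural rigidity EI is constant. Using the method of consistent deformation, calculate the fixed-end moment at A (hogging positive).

M_A = 44.3 kN·m

Take the reaction at B as the redundant and release it; the primary structure is a cantilever fixed at A.
Downward deflection at the released point B due to the loads:
  point load 30 at a = 2.25: Pa²(3L − a)/(6EI) = 626.5/EI
Flexibility coefficient — unit upward force at B: δ_{BB} = L³/(3EI) = 243/EI.
Compatibility at B: δ_0 − R_B·δ_{BB} = 0, so R_B = 626.5/243 = 2.578 kN.
Moment equilibrium about A: M_A = Σ(load moments about A) − R_B·L = 67.5 − 2.578×9 = 44.3 kN·m.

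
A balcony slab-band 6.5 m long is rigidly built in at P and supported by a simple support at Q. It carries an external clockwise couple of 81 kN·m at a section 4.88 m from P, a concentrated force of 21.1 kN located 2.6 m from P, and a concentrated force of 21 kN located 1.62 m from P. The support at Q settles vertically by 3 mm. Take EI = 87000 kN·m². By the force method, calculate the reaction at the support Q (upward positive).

R_Q = 20.86 kN

Choose R_Q as the redundant. The primary structure is the cantilever fixed at P.
Downward deflection at the released point Q due to the loads:
  clockwise couple 81 at a = 4.88: M₀a(2L − a)/(2EI) = 1605/EI
  point load 21.1 at a = 2.6: Pa²(3L − a)/(6EI) = 401.8/EI
  point load 21 at a = 1.62: Pa²(3L − a)/(6EI) = 164.2/EI
  δ_0 = 2171/EI
Tip deflection under a unit load at Q: L³/(3EI) = 91.54/EI.
With EI = 87000 kN·m²: δ_0 = 0.024952 m and δ_{QQ} = 0.001052 m/kN.
Compatibility — the beam at Q must follow the support down by 0.003 m: δ_0 − R_Q·δ_{QQ} = 0.003, so R_Q = (0.024952 − 0.003)/0.001052 = 20.86 kN.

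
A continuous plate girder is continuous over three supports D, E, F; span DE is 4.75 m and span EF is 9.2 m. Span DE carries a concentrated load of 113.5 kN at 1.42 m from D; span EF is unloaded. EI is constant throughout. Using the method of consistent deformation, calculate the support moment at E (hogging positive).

M_E = 24.99 kN·m

Insert a hinge at E; M_E is the redundant, and each span becomes simply supported.
Discontinuity in slope at E on the released structure — sum the simple-span end rotations:
  span DE: point load 113.5 at a = 1.42: Pab(L + a)/(6LEI) = 116.2/EI
  relative rotation θ_0 = (116.2 + 0)/EI = 116.2/EI
A unit hogging moment at E produces rotation L₁/(3EI) + L₂/(3EI) = 4.65/EI.
Slope continuity at E: θ_0 = M_E·4.65/EI, so M_E = 116.2/4.65 = 24.99 kN·m (hogging).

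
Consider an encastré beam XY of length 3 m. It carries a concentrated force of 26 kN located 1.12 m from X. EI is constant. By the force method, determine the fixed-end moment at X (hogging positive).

Take the two fixed-end moments M_X, M_Y as redundants; the released structure is the simple span XY.
On the primary (simply-supported) span, the end slopes from the loading are:
  at X: point load 26 at a = 1.12: Pab(L + b)/(6LEI) = 14.84/EI
  at Y: point load 26 at a = 1.12: Pab(L + a)/(6LEI) = 12.53/EI
  θ_X0 = 14.84/EI,  θ_Y0 = 12.53/EI
Flexibility coefficients: a unit moment at one end gives L/(3EI) there and L/(6EI) at the far end, so f₁₁ = f₂₂ = 1/EI and f₁₂ = f₂₁ = 0.5/EI.
Compatibility — zero rotation at each built-in end:
  1 M_X + 0.5 M_Y = 14.84
  0.5 M_X + 1 M_Y = 12.53
Solving the pair gives M_X = 11.44 kN·m and M_Y = 6.813 kN·m (hogging).

M_X = 11.44 kN·m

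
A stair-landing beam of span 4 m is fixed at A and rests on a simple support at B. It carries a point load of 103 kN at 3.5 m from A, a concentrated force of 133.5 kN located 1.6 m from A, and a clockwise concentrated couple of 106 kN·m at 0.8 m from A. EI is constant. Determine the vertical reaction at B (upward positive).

R_B = 125.9 kN

Take the reaction at B as the redundant and release it; the primary structure is a cantilever fixed at A.
Primary-structure tip deflection at B by superposition:
  point load 103 at a = 3.5: Pa²(3L − a)/(6EI) = 1787/EI
  point load 133.5 at a = 1.6: Pa²(3L − a)/(6EI) = 592.4/EI
  clockwise couple 106 at a = 0.8: M₀a(2L − a)/(2EI) = 305.3/EI
  δ_0 = 2685/EI
Flexibility coefficient — unit upward force at B: δ_{BB} = L³/(3EI) = 21.33/EI.
The prop prevents deflection at B: R_B = δ_0/δ_{BB} = 2685/21.33 = 125.9 kN.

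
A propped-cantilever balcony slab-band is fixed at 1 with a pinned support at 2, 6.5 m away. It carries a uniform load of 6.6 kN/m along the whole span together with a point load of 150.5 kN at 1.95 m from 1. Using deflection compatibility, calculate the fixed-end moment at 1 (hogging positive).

Remove the prop at 2; the released (primary) structure is a cantilever built in at 1.
Downward deflection at the released point 2 due to the loads:
  UDL 6.6: wL⁴/(8EI) = 1473/EI
  point load 150.5 at a = 1.95: Pa²(3L − a)/(6EI) = 1674/EI
  δ_0 = 3147/EI
Flexibility coefficient — unit upward force at 2: δ_{22} = L³/(3EI) = 91.54/EI.
Compatibility at 2: δ_0 − R_2·δ_{22} = 0, so R_2 = 3147/91.54 = 34.37 kN.
Moment equilibrium about 1: M_1 = Σ(load moments about 1) − R_2·L = 432.9 − 34.37×6.5 = 209.5 kN·m.

M_1 = 209.5 kN·m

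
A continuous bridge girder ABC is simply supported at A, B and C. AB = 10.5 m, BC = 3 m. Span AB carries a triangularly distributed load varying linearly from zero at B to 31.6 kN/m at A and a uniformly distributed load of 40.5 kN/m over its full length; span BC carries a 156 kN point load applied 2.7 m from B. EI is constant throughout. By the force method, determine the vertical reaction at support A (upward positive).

Take M_B as the redundant. Released structure: two simple spans AB and BC with a hinge at B.
Discontinuity in slope at B on the released structure — sum the simple-span end rotations:
  span AB: triangular load, peak 31.6: 7w₀L³/(360EI) = 711.3/EI
  span AB: UDL 40.5: wL³/(24EI) = 1953/EI
  span BC: point load 156 at a = 2.7: Pab(L + b)/(6LEI) = 23.17/EI
  relative rotation θ_0 = (2665 + 23.17)/EI = 2688/EI
A unit hogging moment at B produces rotation L₁/(3EI) + L₂/(3EI) = 4.5/EI.
Compatibility: M_B·(L₁+L₂)/(3EI) = θ_0, giving M_B = 597.3 kN·m (hogging).
Span AB, ΣM about A with M_B applied at B: R_B^{AB}·10.5 = 2813 + 597.3, so R_B^{AB} = 324.8 kN and R_A = 591.1 − 324.8 = 266.3 kN.

R_A = 266.3 kN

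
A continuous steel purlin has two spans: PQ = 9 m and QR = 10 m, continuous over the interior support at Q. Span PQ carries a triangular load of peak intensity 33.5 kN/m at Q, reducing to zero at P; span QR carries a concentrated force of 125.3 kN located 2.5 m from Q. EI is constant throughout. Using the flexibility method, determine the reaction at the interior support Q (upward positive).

Release continuity at Q by inserting a hinge; the redundant is the internal moment M_Q. The primary structure is two simply-supported spans PQ and QR.
Discontinuity in slope at Q on the released structure — sum the simple-span end rotations:
  span PQ: triangular load, peak 33.5: w₀L³/(45EI) = 542.7/EI
  span QR: point load 125.3 at a = 2.5: Pab(L + b)/(6LEI) = 685.2/EI
  relative rotation θ_0 = (542.7 + 685.2)/EI = 1228/EI
A unit hogging moment at Q produces rotation L₁/(3EI) + L₂/(3EI) = 6.333/EI.
Compatibility: M_Q·(L₁+L₂)/(3EI) = θ_0, giving M_Q = 193.9 kN·m (hogging).
Span PQ, ΣM about P with M_Q applied at Q: R_Q^{PQ}·9 = 904.5 + 193.9, so R_Q^{PQ} = 122 kN and R_P = 150.8 − 122 = 28.71 kN.
Span QR, ΣM about R: R_Q^{QR}·10 = 939.8 + 193.9, so R_Q^{QR} = 113.4 kN and R_R = 125.3 − 113.4 = 11.94 kN.
R_Q = 122 + 113.4 = 235.4 kN.

R_Q = 235.4 kN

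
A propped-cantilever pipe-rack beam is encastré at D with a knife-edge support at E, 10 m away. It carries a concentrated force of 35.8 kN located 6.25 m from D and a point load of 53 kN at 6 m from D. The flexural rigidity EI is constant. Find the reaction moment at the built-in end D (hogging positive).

Choose R_E as the redundant. The primary structure is the cantilever fixed at D.
Free-end deflection of the primary structure under the applied loading (downward +):
  point load 35.8 at a = 6.25: Pa²(3L − a)/(6EI) = 5535/EI
  point load 53 at a = 6: Pa²(3L − a)/(6EI) = 7632/EI
  δ_0 = 13167/EI
Tip deflection under a unit load at E: L³/(3EI) = 333.3/EI.
Compatibility at E: δ_0 − R_E·δ_{EE} = 0, so R_E = 13167/333.3 = 39.5 kN.
Moment equilibrium about D: M_D = Σ(load moments about D) − R_E·L = 541.8 − 39.5×10 = 146.7 kN·m.

M_D = 146.7 kN·m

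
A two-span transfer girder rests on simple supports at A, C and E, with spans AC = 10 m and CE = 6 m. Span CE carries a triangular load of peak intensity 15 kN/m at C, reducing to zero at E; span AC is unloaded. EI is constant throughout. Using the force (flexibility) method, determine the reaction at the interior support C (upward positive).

R_C = 33.6 kN

Insert a hinge at C; M_C is the redundant, and each span becomes simply supported.
End slopes at the hinge C, treating each span as simply supported:
  span CE: triangular load, peak 15: w₀L³/(45EI) = 72/EI
  relative rotation θ_0 = (0 + 72)/EI = 72/EI
A unit hogging moment at C produces rotation L₁/(3EI) + L₂/(3EI) = 5.333/EI.
Compatibility: M_C·(L₁+L₂)/(3EI) = θ_0, giving M_C = 13.5 kN·m (hogging).
Span AC, ΣM about A with M_C applied at C: R_C^{AC}·10 = 0 + 13.5, so R_C^{AC} = 1.35 kN and R_A = 0 − 1.35 = -1.35 kN.
Span CE, ΣM about E: R_C^{CE}·6 = 180 + 13.5, so R_C^{CE} = 32.25 kN and R_E = 45 − 32.25 = 12.75 kN.
R_C = 1.35 + 32.25 = 33.6 kN.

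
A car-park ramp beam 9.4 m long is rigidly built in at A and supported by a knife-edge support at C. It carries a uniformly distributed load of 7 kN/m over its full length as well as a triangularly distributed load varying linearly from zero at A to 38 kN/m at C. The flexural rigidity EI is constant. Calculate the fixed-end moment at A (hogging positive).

Choose R_C as the redundant. The primary structure is the cantilever fixed at A.
Deflection at C on the released cantilever, summing each load's contribution:
  UDL 7: wL⁴/(8EI) = 6832/EI
  triangular load, peak 38 at the free end: 11w₀L⁴/(120EI) = 27196/EI
  δ_0 = 34028/EI
Flexibility coefficient — unit upward force at C: δ_{CC} = L³/(3EI) = 276.9/EI.
The prop prevents deflection at C: R_C = δ_0/δ_{CC} = 34028/276.9 = 122.9 kN.
Moment equilibrium about A: M_A = Σ(load moments about A) − R_C·L = 1428 − 122.9×9.4 = 273.2 kN·m.

M_A = 273.2 kN·m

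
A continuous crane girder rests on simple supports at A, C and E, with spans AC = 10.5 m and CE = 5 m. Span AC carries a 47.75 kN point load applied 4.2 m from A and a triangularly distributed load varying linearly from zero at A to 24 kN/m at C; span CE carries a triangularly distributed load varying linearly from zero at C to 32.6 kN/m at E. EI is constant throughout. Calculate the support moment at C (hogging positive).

Release continuity at C by inserting a hinge; the redundant is the internal moment M_C. The primary structure is two simply-supported spans AC and CE.
Rotations at C on the released spans (each span's end-slope, ×1/EI):
  span AC: point load 47.75 at a = 4.2: Pab(L + a)/(6LEI) = 294.8/EI
  span AC: triangular load, peak 24: w₀L³/(45EI) = 617.4/EI
  span CE: triangular load, peak 32.6: 7w₀L³/(360EI) = 79.24/EI
  relative rotation θ_0 = (912.2 + 79.24)/EI = 991.4/EI
A unit hogging moment at C produces rotation L₁/(3EI) + L₂/(3EI) = 5.167/EI.
Compatibility: M_C·(L₁+L₂)/(3EI) = θ_0, giving M_C = 191.9 kN·m (hogging).

M_C = 191.9 kN·m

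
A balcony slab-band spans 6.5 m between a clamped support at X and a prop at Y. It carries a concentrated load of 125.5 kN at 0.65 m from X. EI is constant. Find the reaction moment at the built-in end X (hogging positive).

M_X = 69.75 kN·m

Release the roller at Y. Primary structure: cantilever fixed at X.
Downward deflection at the released point Y due to the loads:
  point load 125.5 at a = 0.65: Pa²(3L − a)/(6EI) = 166.6/EI
Tip deflection under a unit load at Y: L³/(3EI) = 91.54/EI.
Compatibility at Y: δ_0 − R_Y·δ_{YY} = 0, so R_Y = 166.6/91.54 = 1.82 kN.
Moment equilibrium about X: M_X = Σ(load moments about X) − R_Y·L = 81.58 − 1.82×6.5 = 69.75 kN·m.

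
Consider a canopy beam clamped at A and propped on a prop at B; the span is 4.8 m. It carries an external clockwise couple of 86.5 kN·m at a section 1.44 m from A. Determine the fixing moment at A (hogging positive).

M_A = 20.33 kN·m

Choose R_B as the redundant. The primary structure is the cantilever fixed at A.
Free-end deflection of the primary structure under the applied loading (downward +):
  clockwise couple 86.5 at a = 1.44: M₀a(2L − a)/(2EI) = 508.2/EI
Tip deflection under a unit load at B: L³/(3EI) = 36.86/EI.
The prop prevents deflection at B: R_B = δ_0/δ_{BB} = 508.2/36.86 = 13.79 kN.
Moment equilibrium about A: M_A = Σ(load moments about A) − R_B·L = 86.5 − 13.79×4.8 = 20.33 kN·m.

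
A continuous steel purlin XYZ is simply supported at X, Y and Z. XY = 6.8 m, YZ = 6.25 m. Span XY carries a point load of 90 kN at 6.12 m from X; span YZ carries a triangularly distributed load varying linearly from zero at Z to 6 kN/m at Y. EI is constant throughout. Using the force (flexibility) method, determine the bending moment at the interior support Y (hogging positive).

Take M_Y as the redundant. Released structure: two simple spans XY and YZ with a hinge at Y.
End slopes at the hinge Y, treating each span as simply supported:
  span XY: point load 90 at a = 6.12: Pab(L + a)/(6LEI) = 118.6/EI
  span YZ: triangular load, peak 6: w₀L³/(45EI) = 32.55/EI
  relative rotation θ_0 = (118.6 + 32.55)/EI = 151.2/EI
A unit hogging moment at Y produces rotation L₁/(3EI) + L₂/(3EI) = 4.35/EI.
Slope continuity at Y: θ_0 = M_Y·4.35/EI, so M_Y = 151.2/4.35 = 34.75 kN·m (hogging).

M_Y = 34.75 kN·m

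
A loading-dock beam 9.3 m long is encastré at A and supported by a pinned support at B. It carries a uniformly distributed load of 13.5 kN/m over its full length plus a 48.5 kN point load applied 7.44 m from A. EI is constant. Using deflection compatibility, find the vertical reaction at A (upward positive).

Take the reaction at B as the redundant and release it; the primary structure is a cantilever fixed at A.
Free-end deflection of the primary structure under the applied loading (downward +):
  UDL 13.5: wL⁴/(8EI) = 12623/EI
  point load 48.5 at a = 7.44: Pa²(3L − a)/(6EI) = 9155/EI
  δ_0 = 21778/EI
Tip deflection under a unit load at B: L³/(3EI) = 268.1/EI.
The prop prevents deflection at B: R_B = δ_0/δ_{BB} = 21778/268.1 = 81.23 kN.
Vertical equilibrium: R_A = ΣP − R_B = 174.1 − 81.23 = 92.82 kN.

R_A = 92.82 kN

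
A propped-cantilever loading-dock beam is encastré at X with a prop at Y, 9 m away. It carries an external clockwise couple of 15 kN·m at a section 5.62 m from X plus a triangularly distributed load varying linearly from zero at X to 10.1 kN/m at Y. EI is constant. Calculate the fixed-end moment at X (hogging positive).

M_X = 43.4 kN·m

Remove the prop at Y; the released (primary) structure is a cantilever built in at X.
Primary-structure tip deflection at Y by superposition:
  clockwise couple 15 at a = 5.62: M₀a(2L − a)/(2EI) = 521.8/EI
  triangular load, peak 10.1 at the free end: 11w₀L⁴/(120EI) = 6074/EI
  δ_0 = 6596/EI
Tip deflection under a unit load at Y: L³/(3EI) = 243/EI.
Compatibility at Y: δ_0 − R_Y·δ_{YY} = 0, so R_Y = 6596/243 = 27.14 kN.
Moment equilibrium about X: M_X = Σ(load moments about X) − R_Y·L = 287.7 − 27.14×9 = 43.4 kN·m.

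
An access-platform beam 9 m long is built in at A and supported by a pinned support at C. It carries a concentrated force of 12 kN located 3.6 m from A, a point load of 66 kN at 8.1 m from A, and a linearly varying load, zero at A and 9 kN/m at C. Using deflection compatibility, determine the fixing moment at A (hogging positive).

Remove the prop at C; the released (primary) structure is a cantilever built in at A.
Primary-structure tip deflection at C by superposition:
  point load 12 at a = 3.6: Pa²(3L − a)/(6EI) = 606.5/EI
  point load 66 at a = 8.1: Pa²(3L − a)/(6EI) = 13640/EI
  triangular load, peak 9 at the free end: 11w₀L⁴/(120EI) = 5413/EI
  δ_0 = 19660/EI
Flexibility coefficient — unit upward force at C: δ_{CC} = L³/(3EI) = 243/EI.
Compatibility at C: δ_0 − R_C·δ_{CC} = 0, so R_C = 19660/243 = 80.9 kN.
Moment equilibrium about A: M_A = Σ(load moments about A) − R_C·L = 820.8 − 80.9×9 = 92.66 kN·m.

M_A = 92.66 kN·m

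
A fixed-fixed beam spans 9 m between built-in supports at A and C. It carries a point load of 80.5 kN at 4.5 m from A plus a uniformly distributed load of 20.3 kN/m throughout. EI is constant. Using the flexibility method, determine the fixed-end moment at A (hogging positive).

M_A = 227.6 kN·m

Release both end moments; the primary structure is a simply-supported span AC with redundants M_A and M_C.
End rotations of the released simple span under the applied load (×1/EI):
  at A: point load 80.5 at a = 4.5: Pab(L + b)/(6LEI) = 407.5/EI
  at C: point load 80.5 at a = 4.5: Pab(L + a)/(6LEI) = 407.5/EI
  at A: UDL 20.3: wL³/(24EI) = 616.6/EI
  at C: UDL 20.3: wL³/(24EI) = 616.6/EI
  θ_A0 = 1024/EI,  θ_C0 = 1024/EI
Flexibility coefficients: a unit moment at one end gives L/(3EI) there and L/(6EI) at the far end, so f₁₁ = f₂₂ = 3/EI and f₁₂ = f₂₁ = 1.5/EI.
Compatibility — zero rotation at each built-in end:
  3 M_A + 1.5 M_C = 1024
  1.5 M_A + 3 M_C = 1024
Solving the pair gives M_A = 227.6 kN·m and M_C = 227.6 kN·m (hogging).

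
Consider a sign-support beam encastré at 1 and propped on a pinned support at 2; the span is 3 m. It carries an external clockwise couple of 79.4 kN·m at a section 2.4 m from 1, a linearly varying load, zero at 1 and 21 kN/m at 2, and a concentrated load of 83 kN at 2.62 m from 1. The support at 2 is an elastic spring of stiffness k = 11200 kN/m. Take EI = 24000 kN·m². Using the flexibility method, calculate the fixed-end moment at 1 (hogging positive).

Release the roller at 2. Primary structure: cantilever fixed at 1.
Deflection at 2 on the released cantilever, summing each load's contribution:
  clockwise couple 79.4 at a = 2.4: M₀a(2L − a)/(2EI) = 343/EI
  triangular load, peak 21 at the free end: 11w₀L⁴/(120EI) = 155.9/EI
  point load 83 at a = 2.62: Pa²(3L − a)/(6EI) = 605.8/EI
  δ_0 = 1105/EI
Tip deflection under a unit load at 2: L³/(3EI) = 9/EI.
With EI = 24000 kN·m²: δ_0 = 0.046032 m and δ_{22} = 0.000375 m/kN.
Compatibility — the spring shortens by R_2/k under the reaction it provides: δ_0 − R_2·δ_{22} = R_2/k. With 1/k = 0.000089 m/kN, R_2 = δ_0 / (δ_{22} + 1/k) = 0.046032 / (0.000375 + 0.000089) = 99.15 kN.
Moment equilibrium about 1: M_1 = Σ(load moments about 1) − R_2·L = 359.9 − 99.15×3 = 62.42 kN·m.

M_1 = 62.42 kN·m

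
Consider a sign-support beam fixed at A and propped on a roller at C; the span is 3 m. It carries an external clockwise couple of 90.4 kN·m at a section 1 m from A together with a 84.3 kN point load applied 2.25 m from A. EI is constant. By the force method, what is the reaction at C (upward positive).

Choose R_C as the redundant. The primary structure is the cantilever fixed at A.
Primary-structure tip deflection at C by superposition:
  clockwise couple 90.4 at a = 1: M₀a(2L − a)/(2EI) = 226/EI
  point load 84.3 at a = 2.25: Pa²(3L − a)/(6EI) = 480.1/EI
  δ_0 = 706.1/EI
Flexibility coefficient — unit upward force at C: δ_{CC} = L³/(3EI) = 9/EI.
Compatibility at C: δ_0 − R_C·δ_{CC} = 0, so R_C = 706.1/9 = 78.46 kN.

R_C = 78.46 kN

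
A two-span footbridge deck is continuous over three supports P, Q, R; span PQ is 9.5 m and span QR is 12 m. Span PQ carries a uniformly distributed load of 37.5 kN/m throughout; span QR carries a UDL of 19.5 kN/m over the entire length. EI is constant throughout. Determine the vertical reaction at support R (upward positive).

R_R = 85.1 kN

Insert a hinge at Q; M_Q is the redundant, and each span becomes simply supported.
End slopes at the hinge Q, treating each span as simply supported:
  span PQ: UDL 37.5: wL³/(24EI) = 1340/EI
  span QR: UDL 19.5: wL³/(24EI) = 1404/EI
  relative rotation θ_0 = (1340 + 1404)/EI = 2744/EI
A unit hogging moment at Q produces rotation L₁/(3EI) + L₂/(3EI) = 7.167/EI.
Compatibility: M_Q·(L₁+L₂)/(3EI) = θ_0, giving M_Q = 382.8 kN·m (hogging).
Span QR, ΣM about R: R_Q^{QR}·12 = 1404 + 382.8, so R_Q^{QR} = 148.9 kN and R_R = 234 − 148.9 = 85.1 kN.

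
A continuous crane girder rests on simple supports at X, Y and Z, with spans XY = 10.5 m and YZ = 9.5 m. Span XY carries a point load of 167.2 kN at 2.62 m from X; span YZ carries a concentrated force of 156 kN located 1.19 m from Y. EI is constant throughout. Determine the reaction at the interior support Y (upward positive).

R_Y = 214.3 kN

Release continuity at Y by inserting a hinge; the redundant is the internal moment M_Y. The primary structure is two simply-supported spans XY and YZ.
End slopes at the hinge Y, treating each span as simply supported:
  span XY: point load 167.2 at a = 2.62: Pab(L + a)/(6LEI) = 718.9/EI
  span YZ: point load 156 at a = 1.19: Pab(L + b)/(6LEI) = 482/EI
  relative rotation θ_0 = (718.9 + 482)/EI = 1201/EI
A unit hogging moment at Y produces rotation L₁/(3EI) + L₂/(3EI) = 6.667/EI.
Slope continuity at Y: θ_0 = M_Y·6.667/EI, so M_Y = 1201/6.667 = 180.1 kN·m (hogging).
Span XY, ΣM about X with M_Y applied at Y: R_Y^{XY}·10.5 = 438.1 + 180.1, so R_Y^{XY} = 58.88 kN and R_X = 167.2 − 58.88 = 108.3 kN.
Span YZ, ΣM about Z: R_Y^{YZ}·9.5 = 1296 + 180.1, so R_Y^{YZ} = 155.4 kN and R_Z = 156 − 155.4 = 0.5795 kN.
R_Y = 58.88 + 155.4 = 214.3 kN.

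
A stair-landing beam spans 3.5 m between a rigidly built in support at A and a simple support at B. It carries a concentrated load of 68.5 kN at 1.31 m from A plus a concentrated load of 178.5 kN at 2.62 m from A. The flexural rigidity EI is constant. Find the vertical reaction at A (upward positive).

Release the roller at B. Primary structure: cantilever fixed at A.
Deflection at B on the released cantilever, summing each load's contribution:
  point load 68.5 at a = 1.31: Pa²(3L − a)/(6EI) = 180.1/EI
  point load 178.5 at a = 2.62: Pa²(3L − a)/(6EI) = 1609/EI
  δ_0 = 1789/EI
Flexibility coefficient — unit upward force at B: δ_{BB} = L³/(3EI) = 14.29/EI.
Compatibility at B: δ_0 − R_B·δ_{BB} = 0, so R_B = 1789/14.29 = 125.2 kN.
Vertical equilibrium: R_A = ΣP − R_B = 247 − 125.2 = 121.8 kN.

R_A = 121.8 kN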